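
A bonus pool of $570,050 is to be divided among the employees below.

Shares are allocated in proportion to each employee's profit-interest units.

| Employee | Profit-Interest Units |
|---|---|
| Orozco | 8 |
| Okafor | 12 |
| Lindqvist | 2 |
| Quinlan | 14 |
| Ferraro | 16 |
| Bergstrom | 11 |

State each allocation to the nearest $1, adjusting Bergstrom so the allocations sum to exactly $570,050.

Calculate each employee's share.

Total profit-interest units = 63.
Pro-rata amounts: Orozco 8/63 × $570,050 = 72,387.30; Okafor 12/63 × $570,050 = 108,580.95; Lindqvist 2/63 × $570,050 = 18,096.83; Quinlan 14/63 × $570,050 = 126,677.78; Ferraro 16/63 × $570,050 = 144,774.60; Bergstrom 11/63 × $570,050 = 99,532.54.
After rounding ($1): Orozco $72,387; Okafor $108,581; Lindqvist $18,097; Quinlan $126,678; Ferraro $144,775; Bergstrom $99,533. Sum = $570,051.
Difference $570,050 − $570,051 = −$1 applied to Bergstrom: Bergstrom becomes $99,532.

Orozco: $72,387 · Okafor: $108,581 · Lindqvist: $18,097 · Quinlan: $126,678 · Ferraro: $144,775 · Bergstrom: $99,532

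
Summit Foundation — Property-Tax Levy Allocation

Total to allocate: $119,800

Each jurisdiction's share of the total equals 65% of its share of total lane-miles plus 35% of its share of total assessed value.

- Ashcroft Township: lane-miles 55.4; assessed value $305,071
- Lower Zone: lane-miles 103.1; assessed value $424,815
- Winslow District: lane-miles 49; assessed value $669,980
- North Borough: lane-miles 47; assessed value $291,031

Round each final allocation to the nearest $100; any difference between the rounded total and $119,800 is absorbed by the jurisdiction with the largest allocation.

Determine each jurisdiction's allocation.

Ashcroft Township: $24,500; Lower Zone: $42,100; Winslow District: $31,600; North Borough: $21,600

Lane-miles total 254.5; assessed value total 1,690,897.
Composite weights (65% lane-miles + 35% assessed value): Ashcroft Township 0.2046; Lower Zone 0.3513; Winslow District 0.2638; North Borough 0.1803.
Unrounded shares: Ashcroft Township 24,515.87; Lower Zone 42,080.11; Winslow District 31,606.47; North Borough 21,597.55.
After rounding ($100): Ashcroft Township $24,500; Lower Zone $42,100; Winslow District $31,600; North Borough $21,600. Sum = $119,800.
Sum already equals the total — no adjustment.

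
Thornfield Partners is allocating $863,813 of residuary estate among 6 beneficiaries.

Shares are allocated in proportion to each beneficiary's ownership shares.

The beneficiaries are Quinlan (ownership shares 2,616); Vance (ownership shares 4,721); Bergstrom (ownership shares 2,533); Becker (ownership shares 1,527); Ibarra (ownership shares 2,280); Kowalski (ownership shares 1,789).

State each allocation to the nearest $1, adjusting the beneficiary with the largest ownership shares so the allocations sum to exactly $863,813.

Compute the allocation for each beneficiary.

Ownership shares total: 2,616 + 4,721 + 2,533 + 1,527 + 2,280 + 1,789 = 15,466.
Unrounded shares: Quinlan 146,109.84; Vance 263,679.11; Bergstrom 141,474.09; Becker 85,286.59; Ibarra 127,343.44; Kowalski 99,919.92.
Rounded to nearest $1: Quinlan $146,110; Vance $263,679; Bergstrom $141,474; Becker $85,287; Ibarra $127,343; Kowalski $99,920. Sum = $863,813.
No rounding difference to absorb.

Quinlan: $146,110; Vance: $263,679; Bergstrom: $141,474; Becker: $85,287; Ibarra: $127,343; Kowalski: $99,920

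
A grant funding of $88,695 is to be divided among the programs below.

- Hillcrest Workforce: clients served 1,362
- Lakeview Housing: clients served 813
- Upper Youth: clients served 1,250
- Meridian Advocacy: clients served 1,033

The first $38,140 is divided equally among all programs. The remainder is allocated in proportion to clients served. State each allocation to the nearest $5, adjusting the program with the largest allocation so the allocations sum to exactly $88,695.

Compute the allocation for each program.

$38,140 shared equally gives $9,535 per program.
Remainder $50,555 by clients served (total 4,458): Hillcrest Workforce 15,445.47 → $15,445; Lakeview Housing 9,219.65 → $9,220; Upper Youth 14,175.36 → $14,175; Meridian Advocacy 11,714.52 → $11,715.
Totals: Hillcrest Workforce $9,535 + $15,445 = $24,980; Lakeview Housing $9,535 + $9,220 = $18,755; Upper Youth $9,535 + $14,175 = $23,710; Meridian Advocacy $9,535 + $11,715 = $21,250.

Hillcrest Workforce: $24,980 | Lakeview Housing: $18,755 | Upper Youth: $23,710 | Meridian Advocacy: $21,250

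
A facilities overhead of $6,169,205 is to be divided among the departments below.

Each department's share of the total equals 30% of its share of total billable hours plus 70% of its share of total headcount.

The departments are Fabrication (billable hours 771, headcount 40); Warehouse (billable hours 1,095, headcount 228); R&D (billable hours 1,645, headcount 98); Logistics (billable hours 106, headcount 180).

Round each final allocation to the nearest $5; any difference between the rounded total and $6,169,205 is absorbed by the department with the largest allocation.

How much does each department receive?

Totals — billable hours 3,617, headcount 546.
Combined weights (30% billable hours + 70% headcount): Fabrication 0.1152; Warehouse 0.3831; R&D 0.2621; Logistics 0.2396.
Raw shares: Fabrication 710,877.95; Warehouse 2,363,600.20; R&D 1,616,825.64; Logistics 1,477,901.21.
Rounded to nearest $5: Fabrication $710,880; Warehouse $2,363,600; R&D $1,616,825; Logistics $1,477,900. Sum = $6,169,205.
Rounded total matches; no reconciliation needed.

Fabrication: $710,880; Warehouse: $2,363,600; R&D: $1,616,825; Logistics: $1,477,900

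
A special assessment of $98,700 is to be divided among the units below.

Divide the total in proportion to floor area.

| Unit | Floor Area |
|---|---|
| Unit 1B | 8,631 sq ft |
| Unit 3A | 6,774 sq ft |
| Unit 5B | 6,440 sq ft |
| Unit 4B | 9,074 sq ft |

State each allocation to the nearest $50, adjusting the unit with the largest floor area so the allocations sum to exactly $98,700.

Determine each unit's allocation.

Unit 1B: $27,550 | Unit 3A: $21,600 | Unit 5B: $20,550 | Unit 4B: $29,000

Floor area total: 30,919.
Unrounded shares: Unit 1B 8,631/30,919 × $98,700 = 27,551.98; Unit 3A 6,774/30,919 × $98,700 = 21,624.04; Unit 5B 6,440/30,919 × $98,700 = 20,557.84; Unit 4B 9,074/30,919 × $98,700 = 28,966.13.
At nearest $50: Unit 1B $27,550; Unit 3A $21,600; Unit 5B $20,550; Unit 4B $28,950. Sum = $98,650.
Difference $98,700 − $98,650 = +$50 applied to largest floor area (Unit 4B): Unit 4B becomes $29,000.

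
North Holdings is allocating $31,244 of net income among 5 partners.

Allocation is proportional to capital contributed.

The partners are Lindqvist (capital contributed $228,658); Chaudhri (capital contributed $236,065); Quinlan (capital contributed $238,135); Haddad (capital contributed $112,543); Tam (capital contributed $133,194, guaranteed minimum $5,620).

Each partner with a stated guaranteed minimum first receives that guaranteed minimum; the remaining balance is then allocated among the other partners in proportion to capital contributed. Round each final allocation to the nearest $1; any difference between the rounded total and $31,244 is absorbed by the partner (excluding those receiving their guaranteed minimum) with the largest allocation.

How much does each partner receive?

Lindqvist: $7,186 | Chaudhri: $7,418 | Quinlan: $7,483 | Haddad: $3,537 | Tam: $5,620

Guaranteed amounts: Tam $5,620. Residual $25,624.
Residual split over remaining capital contributed 815,401: Lindqvist 7,185.58 → $7,186; Chaudhri 7,418.35 → $7,418; Quinlan 7,483.40 → $7,483; Haddad 3,536.67 → $3,537.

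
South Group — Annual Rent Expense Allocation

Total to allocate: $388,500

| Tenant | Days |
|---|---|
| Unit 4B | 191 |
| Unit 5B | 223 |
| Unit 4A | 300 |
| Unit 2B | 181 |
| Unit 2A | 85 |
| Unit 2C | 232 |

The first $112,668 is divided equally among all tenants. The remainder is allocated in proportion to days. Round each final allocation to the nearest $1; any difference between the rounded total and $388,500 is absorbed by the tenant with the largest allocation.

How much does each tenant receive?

Equal tier: $112,668 ÷ 6 = $18,778 apiece.
Remainder $275,832 by days (total 1,212): Unit 4B 43,468.57 → $43,469; Unit 5B 50,751.27 → $50,751; Unit 4A 68,275.25 → $68,275; Unit 2B 41,192.73 → $41,193; Unit 2A 19,344.65 → $19,345; Unit 2C 52,799.52 → $52,800.
Rounding difference −$1 on remainder applied to Unit 4A.
Totals: Unit 4B $18,778 + $43,469 = $62,247; Unit 5B $18,778 + $50,751 = $69,529; Unit 4A $18,778 + $68,274 = $87,052; Unit 2B $18,778 + $41,193 = $59,971; Unit 2A $18,778 + $19,345 = $38,123; Unit 2C $18,778 + $52,800 = $71,578.

Unit 4B: $62,247; Unit 5B: $69,529; Unit 4A: $87,052; Unit 2B: $59,971; Unit 2A: $38,123; Unit 2C: $71,578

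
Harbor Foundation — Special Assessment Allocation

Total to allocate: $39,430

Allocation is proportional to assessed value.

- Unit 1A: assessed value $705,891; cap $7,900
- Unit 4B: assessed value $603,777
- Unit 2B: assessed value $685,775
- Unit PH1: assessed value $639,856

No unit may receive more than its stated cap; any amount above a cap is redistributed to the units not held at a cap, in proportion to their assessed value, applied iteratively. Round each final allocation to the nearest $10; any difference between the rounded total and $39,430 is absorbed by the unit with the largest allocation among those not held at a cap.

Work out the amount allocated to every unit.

Sum of assessed value: 2,635,299.
Pro-rata shares before constraints: Unit 1A 10,561.72; Unit 4B 9,033.86; Unit 2B 10,260.74; Unit PH1 9,573.68.
Cap binds for Unit 1A ($7,900); remaining pool $31,530 reallocated over remaining assessed value 1,929,408.
Remaining shares: Unit 4B 9,866.80 → $9,870; Unit 2B 11,206.80 → $11,210; Unit PH1 10,456.40 → $10,460.
Rounding difference −$10 applied to Unit 2B → $11,200.

Unit 1A: $7,900 · Unit 4B: $9,870 · Unit 2B: $11,200 · Unit PH1: $10,460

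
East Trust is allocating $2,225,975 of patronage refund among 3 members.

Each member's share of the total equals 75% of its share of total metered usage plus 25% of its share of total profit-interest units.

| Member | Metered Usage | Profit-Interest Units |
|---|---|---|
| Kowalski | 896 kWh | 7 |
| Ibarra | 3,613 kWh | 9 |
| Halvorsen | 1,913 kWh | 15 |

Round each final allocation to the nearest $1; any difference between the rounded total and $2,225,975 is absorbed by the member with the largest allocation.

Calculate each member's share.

Kowalski: $358,587 · Ibarra: $1,100,808 · Halvorsen: $766,580

Metered usage total 6,422; profit-interest units total 31.
Blended shares (75% metered usage + 25% profit-interest units): Kowalski 0.1611; Ibarra 0.4945; Halvorsen 0.3444.
Unrounded shares: Kowalski 358,586.57; Ibarra 1,100,808.38; Halvorsen 766,580.05.
At nearest $1: Kowalski $358,587; Ibarra $1,100,808; Halvorsen $766,580. Sum = $2,225,975.
Sum already equals the total — no adjustment.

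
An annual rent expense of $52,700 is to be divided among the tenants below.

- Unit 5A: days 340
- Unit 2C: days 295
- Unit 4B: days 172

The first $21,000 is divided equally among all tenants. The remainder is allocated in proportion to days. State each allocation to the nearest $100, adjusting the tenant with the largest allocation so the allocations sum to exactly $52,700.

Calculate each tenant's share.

Unit 5A: $20,300 · Unit 2C: $18,600 · Unit 4B: $13,800

Equal tier: $21,000 ÷ 3 = $7,000 apiece.
Remainder $31,700 by days (total 807): Unit 5A 13,355.64 → $13,400; Unit 2C 11,587.98 → $11,600; Unit 4B 6,756.38 → $6,800.
Rounding difference −$100 on remainder applied to Unit 5A.
Totals: Unit 5A $7,000 + $13,300 = $20,300; Unit 2C $7,000 + $11,600 = $18,600; Unit 4B $7,000 + $6,800 = $13,800.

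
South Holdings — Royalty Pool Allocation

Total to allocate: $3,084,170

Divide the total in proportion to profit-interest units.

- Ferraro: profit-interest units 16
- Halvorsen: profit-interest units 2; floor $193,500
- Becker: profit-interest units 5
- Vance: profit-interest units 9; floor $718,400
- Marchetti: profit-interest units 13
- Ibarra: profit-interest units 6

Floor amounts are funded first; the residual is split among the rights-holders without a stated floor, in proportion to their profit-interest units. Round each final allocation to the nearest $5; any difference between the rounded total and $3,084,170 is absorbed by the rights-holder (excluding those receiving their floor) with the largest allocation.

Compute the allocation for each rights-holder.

Ferraro: $868,905 · Halvorsen: $193,500 · Becker: $271,535 · Vance: $718,400 · Marchetti: $705,990 · Ibarra: $325,840

Fund the minimums — Halvorsen $193,500; Vance $718,400. Remaining pool $2,172,270.
Remaining pool split over remaining profit-interest units 40: Ferraro 868,908.00 → $868,910; Becker 271,533.75 → $271,535; Marchetti 705,987.75 → $705,990; Ibarra 325,840.50 → $325,840.
Rounding difference −$5 applied to Ferraro → $868,905.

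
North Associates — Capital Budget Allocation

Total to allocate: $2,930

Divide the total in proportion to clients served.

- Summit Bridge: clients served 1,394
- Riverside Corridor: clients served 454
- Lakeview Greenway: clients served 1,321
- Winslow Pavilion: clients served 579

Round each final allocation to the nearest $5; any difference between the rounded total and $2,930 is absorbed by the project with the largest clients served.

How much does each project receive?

Clients served total: 3,748.
Unrounded shares: Summit Bridge 1,394/3,748 × $2,930 = 1,089.76; Riverside Corridor 454/3,748 × $2,930 = 354.91; Lakeview Greenway 1,321/3,748 × $2,930 = 1,032.69; Winslow Pavilion 579/3,748 × $2,930 = 452.63.
Rounded to nearest $5: Summit Bridge $1,090; Riverside Corridor $355; Lakeview Greenway $1,035; Winslow Pavilion $455. Sum = $2,935.
Difference $2,930 − $2,935 = −$5 applied to largest clients served (Summit Bridge): Summit Bridge becomes $1,085.

Summit Bridge: $1,085 | Riverside Corridor: $355 | Lakeview Greenway: $1,035 | Winslow Pavilion: $455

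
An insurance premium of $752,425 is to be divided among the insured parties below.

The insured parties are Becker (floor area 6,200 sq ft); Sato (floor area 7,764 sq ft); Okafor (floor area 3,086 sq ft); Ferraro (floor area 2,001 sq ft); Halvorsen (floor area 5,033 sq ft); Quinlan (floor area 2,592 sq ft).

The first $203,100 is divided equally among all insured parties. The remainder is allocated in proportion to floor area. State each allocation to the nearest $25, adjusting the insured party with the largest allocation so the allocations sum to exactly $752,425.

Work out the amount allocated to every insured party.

Equal tier: $203,100 ÷ 6 = $33,850 apiece.
Remainder $549,325 by floor area (total 26,676): Becker 127,673.38 → $127,675; Sato 159,880.02 → $159,875; Okafor 63,548.39 → $63,550; Ferraro 41,205.55 → $41,200; Halvorsen 103,641.95 → $103,650; Quinlan 53,375.71 → $53,375.
Totals: Becker $33,850 + $127,675 = $161,525; Sato $33,850 + $159,875 = $193,725; Okafor $33,850 + $63,550 = $97,400; Ferraro $33,850 + $41,200 = $75,050; Halvorsen $33,850 + $103,650 = $137,500; Quinlan $33,850 + $53,375 = $87,225.

Becker: $161,525 · Sato: $193,725 · Okafor: $97,400 · Ferraro: $75,050 · Halvorsen: $137,500 · Quinlan: $87,225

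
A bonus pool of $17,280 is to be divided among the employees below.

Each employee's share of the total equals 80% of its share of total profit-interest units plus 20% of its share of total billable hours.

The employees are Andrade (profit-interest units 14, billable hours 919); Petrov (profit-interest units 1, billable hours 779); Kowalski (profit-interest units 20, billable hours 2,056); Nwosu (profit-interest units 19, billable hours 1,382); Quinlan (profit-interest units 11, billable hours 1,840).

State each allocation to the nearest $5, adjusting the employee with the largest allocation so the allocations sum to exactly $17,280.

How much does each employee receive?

Totals — profit-interest units 65, billable hours 6,976.
Blended shares (80% profit-interest units + 20% billable hours): Andrade 0.1987; Petrov 0.0346; Kowalski 0.3051; Nwosu 0.2735; Quinlan 0.1881.
Raw shares: Andrade 3,432.76; Petrov 598.60; Kowalski 5,272.11; Nwosu 4,725.52; Quinlan 3,251.01.
At nearest $5: Andrade $3,435; Petrov $600; Kowalski $5,270; Nwosu $4,725; Quinlan $3,250. Sum = $17,280.
No rounding difference to absorb.

Andrade: $3,435; Petrov: $600; Kowalski: $5,270; Nwosu: $4,725; Quinlan: $3,250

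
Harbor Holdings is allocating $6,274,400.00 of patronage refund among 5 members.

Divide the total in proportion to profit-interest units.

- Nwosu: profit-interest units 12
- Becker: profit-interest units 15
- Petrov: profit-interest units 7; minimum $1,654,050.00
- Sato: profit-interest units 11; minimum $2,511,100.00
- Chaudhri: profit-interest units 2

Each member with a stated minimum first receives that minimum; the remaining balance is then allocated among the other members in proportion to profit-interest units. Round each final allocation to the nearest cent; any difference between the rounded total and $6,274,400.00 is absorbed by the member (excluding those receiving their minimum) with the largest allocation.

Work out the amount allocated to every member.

Nwosu: $872,793.10; Becker: $1,090,991.38; Petrov: $1,654,050.00; Sato: $2,511,100.00; Chaudhri: $145,465.52

Guaranteed amounts: Petrov $1,654,050.00; Sato $2,511,100.00. Balance $2,109,250.00.
Balance split over remaining profit-interest units 29: Nwosu 872,793.1034 → $872,793.10; Becker 1,090,991.3793 → $1,090,991.38; Chaudhri 145,465.5172 → $145,465.52.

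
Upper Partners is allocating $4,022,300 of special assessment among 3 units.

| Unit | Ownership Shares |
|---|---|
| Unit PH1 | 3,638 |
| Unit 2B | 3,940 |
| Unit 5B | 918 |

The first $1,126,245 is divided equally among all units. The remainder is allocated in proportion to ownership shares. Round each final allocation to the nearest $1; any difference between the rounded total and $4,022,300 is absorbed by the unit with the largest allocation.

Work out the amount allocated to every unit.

$1,126,245 shared equally gives $375,415 per unit.
Remainder $2,896,055 by ownership shares (total 8,496): Unit PH1 1,240,095.11 → $1,240,095; Unit 2B 1,343,038.69 → $1,343,039; Unit 5B 312,921.20 → $312,921.
Totals: Unit PH1 $375,415 + $1,240,095 = $1,615,510; Unit 2B $375,415 + $1,343,039 = $1,718,454; Unit 5B $375,415 + $312,921 = $688,336.

Unit PH1: $1,615,510; Unit 2B: $1,718,454; Unit 5B: $688,336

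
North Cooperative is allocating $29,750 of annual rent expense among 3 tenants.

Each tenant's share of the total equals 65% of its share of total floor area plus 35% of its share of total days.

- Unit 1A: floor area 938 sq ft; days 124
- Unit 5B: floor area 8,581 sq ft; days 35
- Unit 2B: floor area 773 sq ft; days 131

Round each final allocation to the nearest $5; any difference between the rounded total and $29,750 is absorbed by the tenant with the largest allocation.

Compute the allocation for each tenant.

Totals — floor area 10,292, days 290.
Composite weights (65% floor area + 35% days): Unit 1A 0.2089; Unit 5B 0.5842; Unit 2B 0.2069.
Pro-rata amounts: Unit 1A 6,214.64; Unit 5B 17,379.41; Unit 2B 6,155.96.
At nearest $5: Unit 1A $6,215; Unit 5B $17,380; Unit 2B $6,155. Sum = $29,750.
Sum already equals the total — no adjustment.

Unit 1A: $6,215 · Unit 5B: $17,380 · Unit 2B: $6,155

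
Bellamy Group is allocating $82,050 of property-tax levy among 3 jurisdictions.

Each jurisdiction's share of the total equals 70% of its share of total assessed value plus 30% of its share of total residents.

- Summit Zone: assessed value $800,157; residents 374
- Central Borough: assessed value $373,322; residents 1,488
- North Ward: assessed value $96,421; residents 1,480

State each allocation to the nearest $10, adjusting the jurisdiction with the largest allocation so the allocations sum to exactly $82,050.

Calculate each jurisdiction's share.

Assessed value total 1,269,900; residents total 3,342.
Composite weights (70% assessed value + 30% residents): Summit Zone 0.4746; Central Borough 0.3394; North Ward 0.1860.
Proportional shares: Summit Zone 38,944.12; Central Borough 27,844.24; North Ward 15,261.64.
At nearest $10: Summit Zone $38,940; Central Borough $27,840; North Ward $15,260. Sum = $82,040.
Difference $82,050 − $82,040 = +$10 applied to largest allocation (Summit Zone): Summit Zone becomes $38,950.

Summit Zone: $38,950 | Central Borough: $27,840 | North Ward: $15,260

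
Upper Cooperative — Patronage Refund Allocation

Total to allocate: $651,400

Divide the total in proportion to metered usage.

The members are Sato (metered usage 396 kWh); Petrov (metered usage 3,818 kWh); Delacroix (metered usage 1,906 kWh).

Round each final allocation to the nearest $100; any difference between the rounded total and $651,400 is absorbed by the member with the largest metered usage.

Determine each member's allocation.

Sum of metered usage: 396 + 3,818 + 1,906 = 6,120.
Proportional shares: Sato 42,149.41; Petrov 406,379.93; Delacroix 202,870.65.
After rounding ($100): Sato $42,100; Petrov $406,400; Delacroix $202,900. Sum = $651,400.
Rounded total matches; no reconciliation needed.

Sato: $42,100 | Petrov: $406,400 | Delacroix: $202,900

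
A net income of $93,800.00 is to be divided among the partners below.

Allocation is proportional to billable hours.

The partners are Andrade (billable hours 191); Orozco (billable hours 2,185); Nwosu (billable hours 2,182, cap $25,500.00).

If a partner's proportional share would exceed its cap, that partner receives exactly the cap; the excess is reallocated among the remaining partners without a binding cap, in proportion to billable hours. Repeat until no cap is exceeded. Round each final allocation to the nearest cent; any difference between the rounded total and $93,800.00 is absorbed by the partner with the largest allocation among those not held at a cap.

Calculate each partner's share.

Andrade: $5,490.45; Orozco: $62,809.55; Nwosu: $25,500.00

Combined billable hours = 4,558.
Proportional shares (ignoring caps): Andrade 3,930.6275; Orozco 44,965.5551; Nwosu 44,903.8175.
Cap binds for Nwosu ($25,500.00); residual $68,300.00 reallocated over remaining billable hours 2,376.
Redistributed shares: Andrade 5,490.4461 → $5,490.45; Orozco 62,809.5539 → $62,809.55.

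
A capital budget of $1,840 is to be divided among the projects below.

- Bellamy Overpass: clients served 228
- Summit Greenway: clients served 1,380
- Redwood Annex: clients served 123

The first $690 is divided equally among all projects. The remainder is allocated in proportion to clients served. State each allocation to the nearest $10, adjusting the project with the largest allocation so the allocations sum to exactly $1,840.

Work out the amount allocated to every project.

First tranche $690 split equally: $230 each.
Remainder $1,150 by clients served (total 1,731): Bellamy Overpass 151.47 → $150; Summit Greenway 916.81 → $920; Redwood Annex 81.72 → $80.
Totals: Bellamy Overpass $230 + $150 = $380; Summit Greenway $230 + $920 = $1,150; Redwood Annex $230 + $80 = $310.

Bellamy Overpass: $380 · Summit Greenway: $1,150 · Redwood Annex: $310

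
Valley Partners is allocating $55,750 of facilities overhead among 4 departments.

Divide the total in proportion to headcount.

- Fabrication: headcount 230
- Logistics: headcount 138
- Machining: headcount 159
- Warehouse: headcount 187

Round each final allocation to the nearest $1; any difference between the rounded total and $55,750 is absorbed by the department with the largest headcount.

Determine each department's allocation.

Sum of headcount: 230 + 138 + 159 + 187 = 714.
Raw shares: Fabrication 17,958.68; Logistics 10,775.21; Machining 12,414.92; Warehouse 14,601.19.
Rounded to nearest $1: Fabrication $17,959; Logistics $10,775; Machining $12,415; Warehouse $14,601. Sum = $55,750.
Sum already equals the total — no adjustment.

Fabrication: $17,959; Logistics: $10,775; Machining: $12,415; Warehouse: $14,601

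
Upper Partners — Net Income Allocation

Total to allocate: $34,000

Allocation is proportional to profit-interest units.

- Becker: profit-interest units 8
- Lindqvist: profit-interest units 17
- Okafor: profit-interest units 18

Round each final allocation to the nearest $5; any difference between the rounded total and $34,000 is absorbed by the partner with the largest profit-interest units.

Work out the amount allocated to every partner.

Becker: $6,325; Lindqvist: $13,440; Okafor: $14,235

Combined profit-interest units = 8 + 17 + 18 = 43.
Raw shares: Becker 6,325.58; Lindqvist 13,441.86; Okafor 14,232.56.
Rounded to nearest $5: Becker $6,325; Lindqvist $13,440; Okafor $14,235. Sum = $34,000.
No rounding difference to absorb.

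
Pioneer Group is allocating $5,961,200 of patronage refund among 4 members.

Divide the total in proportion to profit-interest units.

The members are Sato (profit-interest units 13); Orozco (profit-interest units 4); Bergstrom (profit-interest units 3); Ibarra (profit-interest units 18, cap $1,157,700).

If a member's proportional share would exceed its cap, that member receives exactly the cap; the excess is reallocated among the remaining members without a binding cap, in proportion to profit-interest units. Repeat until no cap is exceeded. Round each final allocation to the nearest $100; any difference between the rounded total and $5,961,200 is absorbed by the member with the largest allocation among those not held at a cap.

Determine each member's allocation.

Sum of profit-interest units: 38.
Proportional shares (ignoring caps): Sato 2,039,357.89; Orozco 627,494.74; Bergstrom 470,621.05; Ibarra 2,823,726.32.
Held at cap: Ibarra ($1,157,700); residual $4,803,500 reallocated over remaining profit-interest units 20.
Shares after redistribution: Sato 3,122,275.00 → $3,122,300; Orozco 960,700.00 → $960,700; Bergstrom 720,525.00 → $720,500.

Sato: $3,122,300 · Orozco: $960,700 · Bergstrom: $720,500 · Ibarra: $1,157,700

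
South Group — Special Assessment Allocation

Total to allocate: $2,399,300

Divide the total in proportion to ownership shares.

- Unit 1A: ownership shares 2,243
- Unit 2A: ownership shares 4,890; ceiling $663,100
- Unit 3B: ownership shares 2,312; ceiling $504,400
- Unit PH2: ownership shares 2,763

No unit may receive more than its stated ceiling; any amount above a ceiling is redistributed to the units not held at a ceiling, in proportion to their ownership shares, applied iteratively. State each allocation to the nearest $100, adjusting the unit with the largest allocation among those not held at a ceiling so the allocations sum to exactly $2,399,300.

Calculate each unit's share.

Unit 1A: $551,900 · Unit 2A: $663,100 · Unit 3B: $504,400 · Unit PH2: $679,900

Sum of ownership shares: 12,208.
Unconstrained shares: Unit 1A 440,828.14; Unit 2A 961,056.44; Unit 3B 454,389.06; Unit PH2 543,026.37.
Capped: Unit 2A ($663,100); balance $1,736,200 reallocated over remaining ownership shares 7,318.
Capped: Unit 3B ($504,400); balance $1,231,800 reallocated over remaining ownership shares 5,006.
Shares after redistribution: Unit 1A 551,923.17 → $551,900; Unit PH2 679,876.83 → $679,900.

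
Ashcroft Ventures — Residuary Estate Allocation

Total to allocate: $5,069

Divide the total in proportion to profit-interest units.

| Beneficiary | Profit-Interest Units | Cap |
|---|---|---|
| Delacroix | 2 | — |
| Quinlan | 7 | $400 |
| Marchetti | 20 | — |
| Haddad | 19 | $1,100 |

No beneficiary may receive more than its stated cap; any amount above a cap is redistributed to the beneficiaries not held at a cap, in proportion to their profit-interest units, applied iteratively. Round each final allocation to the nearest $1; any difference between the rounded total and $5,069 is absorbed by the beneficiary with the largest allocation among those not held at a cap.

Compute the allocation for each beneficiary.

Total profit-interest units = 48.
Unconstrained shares: Delacroix 211.21; Quinlan 739.23; Marchetti 2,112.08; Haddad 2,006.48.
Capped: Quinlan ($400), Haddad ($1,100); balance $3,569 reallocated over remaining profit-interest units 22.
Remaining shares: Delacroix 324.45 → $324; Marchetti 3,244.55 → $3,245.

Delacroix: $324 | Quinlan: $400 | Marchetti: $3,245 | Haddad: $1,100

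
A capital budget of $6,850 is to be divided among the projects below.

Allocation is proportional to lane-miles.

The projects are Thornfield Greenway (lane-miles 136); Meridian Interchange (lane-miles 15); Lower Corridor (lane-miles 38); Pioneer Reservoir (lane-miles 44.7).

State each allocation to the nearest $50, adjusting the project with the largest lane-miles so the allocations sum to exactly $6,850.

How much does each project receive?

Thornfield Greenway: $4,000; Meridian Interchange: $450; Lower Corridor: $1,100; Pioneer Reservoir: $1,300

Total lane-miles = 136 + 15 + 38 + 44.7 = 233.7.
Proportional shares: Thornfield Greenway 3,986.31; Meridian Interchange 439.67; Lower Corridor 1,113.82; Pioneer Reservoir 1,310.21.
At nearest $50: Thornfield Greenway $4,000; Meridian Interchange $450; Lower Corridor $1,100; Pioneer Reservoir $1,300. Sum = $6,850.
No rounding difference to absorb.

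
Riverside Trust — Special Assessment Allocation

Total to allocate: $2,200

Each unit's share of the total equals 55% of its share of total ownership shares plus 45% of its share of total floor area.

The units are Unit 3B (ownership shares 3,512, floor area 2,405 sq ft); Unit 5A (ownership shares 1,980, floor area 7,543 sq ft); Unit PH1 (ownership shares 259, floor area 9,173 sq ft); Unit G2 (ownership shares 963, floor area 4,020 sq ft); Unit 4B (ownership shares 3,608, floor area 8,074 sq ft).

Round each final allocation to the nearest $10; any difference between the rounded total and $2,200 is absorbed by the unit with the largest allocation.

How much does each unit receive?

Unit 3B: $490 | Unit 5A: $470 | Unit PH1: $320 | Unit G2: $240 | Unit 4B: $680

Totals — ownership shares 10,322, floor area 31,215.
Composite weights (55% ownership shares + 45% floor area): Unit 3B 0.2218; Unit 5A 0.2142; Unit PH1 0.1460; Unit G2 0.1093; Unit 4B 0.3086.
Unrounded shares: Unit 3B 487.97; Unit 5A 471.34; Unit PH1 321.29; Unit G2 240.38; Unit 4B 679.02.
At nearest $10: Unit 3B $490; Unit 5A $470; Unit PH1 $320; Unit G2 $240; Unit 4B $680. Sum = $2,200.
Sum already equals the total — no adjustment.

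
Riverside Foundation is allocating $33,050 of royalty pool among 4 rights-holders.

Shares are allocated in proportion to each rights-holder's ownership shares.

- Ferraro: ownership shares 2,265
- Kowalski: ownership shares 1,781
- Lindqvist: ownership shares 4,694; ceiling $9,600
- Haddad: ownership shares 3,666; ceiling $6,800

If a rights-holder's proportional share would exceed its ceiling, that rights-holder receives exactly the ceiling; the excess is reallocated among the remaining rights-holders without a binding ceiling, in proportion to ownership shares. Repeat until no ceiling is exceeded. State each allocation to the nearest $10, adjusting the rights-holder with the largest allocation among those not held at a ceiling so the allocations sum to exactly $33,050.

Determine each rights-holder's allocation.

Ownership shares total: 12,406.
Unconstrained shares: Ferraro 6,034.04; Kowalski 4,744.64; Lindqvist 12,504.97; Haddad 9,766.35.
Cap binds for Lindqvist ($9,600), Haddad ($6,800); remaining pool $16,650 reallocated over remaining ownership shares 4,046.
Remaining shares: Ferraro 9,320.87 → $9,320; Kowalski 7,329.13 → $7,330.

Ferraro: $9,320; Kowalski: $7,330; Lindqvist: $9,600; Haddad: $6,800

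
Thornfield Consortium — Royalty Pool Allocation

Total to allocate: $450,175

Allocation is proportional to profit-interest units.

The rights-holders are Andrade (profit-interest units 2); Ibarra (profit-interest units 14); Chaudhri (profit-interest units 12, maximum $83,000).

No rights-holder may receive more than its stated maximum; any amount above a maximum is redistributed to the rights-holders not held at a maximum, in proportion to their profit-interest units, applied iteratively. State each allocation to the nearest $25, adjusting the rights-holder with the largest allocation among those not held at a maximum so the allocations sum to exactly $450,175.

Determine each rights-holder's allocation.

Sum of profit-interest units: 28.
Unconstrained shares: Andrade 32,155.36; Ibarra 225,087.50; Chaudhri 192,932.14.
Held at cap: Chaudhri ($83,000); residual $367,175 reallocated over remaining profit-interest units 16.
Shares after redistribution: Andrade 45,896.88 → $45,900; Ibarra 321,278.12 → $321,275.

Andrade: $45,900 | Ibarra: $321,275 | Chaudhri: $83,000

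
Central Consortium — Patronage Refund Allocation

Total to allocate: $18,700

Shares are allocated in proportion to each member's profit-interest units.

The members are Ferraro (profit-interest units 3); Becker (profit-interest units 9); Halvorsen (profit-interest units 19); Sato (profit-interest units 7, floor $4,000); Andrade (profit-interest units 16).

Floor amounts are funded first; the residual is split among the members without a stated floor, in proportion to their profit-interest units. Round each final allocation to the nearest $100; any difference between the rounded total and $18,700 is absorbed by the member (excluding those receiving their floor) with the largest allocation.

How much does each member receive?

Ferraro: $900 · Becker: $2,800 · Halvorsen: $6,000 · Sato: $4,000 · Andrade: $5,000

Fund the minimums — Sato $4,000. Residual $14,700.
Residual split over remaining profit-interest units 47: Ferraro 938.30 → $900; Becker 2,814.89 → $2,800; Halvorsen 5,942.55 → $5,900; Andrade 5,004.26 → $5,000.
Rounding difference +$100 applied to Halvorsen → $6,000.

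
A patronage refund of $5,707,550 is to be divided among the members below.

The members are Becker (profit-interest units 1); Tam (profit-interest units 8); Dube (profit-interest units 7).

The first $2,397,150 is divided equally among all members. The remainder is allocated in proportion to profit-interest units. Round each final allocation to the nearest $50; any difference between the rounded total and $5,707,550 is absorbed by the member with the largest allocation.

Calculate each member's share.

$2,397,150 shared equally gives $799,050 per member.
Remainder $3,310,400 by profit-interest units (total 16): Becker 206,900.00 → $206,900; Tam 1,655,200.00 → $1,655,200; Dube 1,448,300.00 → $1,448,300.
Totals: Becker $799,050 + $206,900 = $1,005,950; Tam $799,050 + $1,655,200 = $2,454,250; Dube $799,050 + $1,448,300 = $2,247,350.

Becker: $1,005,950; Tam: $2,454,250; Dube: $2,247,350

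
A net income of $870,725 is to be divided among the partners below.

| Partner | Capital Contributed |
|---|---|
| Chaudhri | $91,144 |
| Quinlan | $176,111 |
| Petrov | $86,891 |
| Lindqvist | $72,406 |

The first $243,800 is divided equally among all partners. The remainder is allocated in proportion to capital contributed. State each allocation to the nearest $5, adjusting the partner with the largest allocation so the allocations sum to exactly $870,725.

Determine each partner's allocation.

Chaudhri: $194,910 · Quinlan: $319,785 · Petrov: $188,660 · Lindqvist: $167,370

First tranche $243,800 split equally: $60,950 each.
Remainder $626,925 by capital contributed (total 426,552): Chaudhri 133,958.94 → $133,960; Quinlan 258,839.22 → $258,840; Petrov 127,708.09 → $127,710; Lindqvist 106,418.75 → $106,420.
Rounding difference −$5 on remainder applied to Quinlan.
Totals: Chaudhri $60,950 + $133,960 = $194,910; Quinlan $60,950 + $258,835 = $319,785; Petrov $60,950 + $127,710 = $188,660; Lindqvist $60,950 + $106,420 = $167,370.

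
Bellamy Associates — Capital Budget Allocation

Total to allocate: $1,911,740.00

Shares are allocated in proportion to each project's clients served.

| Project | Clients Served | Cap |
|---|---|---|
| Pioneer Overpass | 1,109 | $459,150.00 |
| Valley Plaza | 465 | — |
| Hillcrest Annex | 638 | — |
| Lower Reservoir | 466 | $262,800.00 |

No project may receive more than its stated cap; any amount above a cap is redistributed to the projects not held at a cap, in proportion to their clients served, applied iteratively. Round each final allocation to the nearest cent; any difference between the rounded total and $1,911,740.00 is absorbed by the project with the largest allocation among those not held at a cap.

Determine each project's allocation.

Pioneer Overpass: $459,150.00 · Valley Plaza: $501,588.71 · Hillcrest Annex: $688,201.29 · Lower Reservoir: $262,800.00

Combined clients served = 2,678.
Unconstrained shares: Pioneer Overpass 791,680.2315; Valley Plaza 331,948.8798; Hillcrest Annex 455,448.1404; Lower Reservoir 332,662.7483.
Held at cap: Pioneer Overpass ($459,150.00), Lower Reservoir ($262,800.00); residual $1,189,790.00 reallocated over remaining clients served 1,103.
Shares after redistribution: Valley Plaza 501,588.7126 → $501,588.71; Hillcrest Annex 688,201.2874 → $688,201.29.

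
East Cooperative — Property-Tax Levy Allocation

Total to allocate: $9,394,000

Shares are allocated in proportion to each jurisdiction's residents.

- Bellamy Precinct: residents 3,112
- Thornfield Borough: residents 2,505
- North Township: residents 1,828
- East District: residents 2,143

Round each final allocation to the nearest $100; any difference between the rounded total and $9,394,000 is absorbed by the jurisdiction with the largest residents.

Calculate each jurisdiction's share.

Bellamy Precinct: $3,049,100 · Thornfield Borough: $2,454,300 · North Township: $1,791,000 · East District: $2,099,600

Combined residents = 9,588.
Pro-rata amounts: Bellamy Precinct 3,112/9,588 × $9,394,000 = 3,049,032.96; Thornfield Borough 2,505/9,588 × $9,394,000 = 2,454,314.77; North Township 1,828/9,588 × $9,394,000 = 1,791,012.93; East District 2,143/9,588 × $9,394,000 = 2,099,639.34.
After rounding ($100): Bellamy Precinct $3,049,000; Thornfield Borough $2,454,300; North Township $1,791,000; East District $2,099,600. Sum = $9,393,900.
Difference $9,394,000 − $9,393,900 = +$100 applied to largest residents (Bellamy Precinct): Bellamy Precinct becomes $3,049,100.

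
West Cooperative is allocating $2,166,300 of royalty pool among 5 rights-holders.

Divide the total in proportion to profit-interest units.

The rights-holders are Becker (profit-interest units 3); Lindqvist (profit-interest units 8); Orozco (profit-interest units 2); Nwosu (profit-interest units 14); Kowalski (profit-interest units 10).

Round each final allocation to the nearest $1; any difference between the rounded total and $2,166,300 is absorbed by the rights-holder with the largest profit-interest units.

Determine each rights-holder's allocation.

Profit-interest units total: 3 + 8 + 2 + 14 + 10 = 37.
Unrounded shares: Becker 175,645.95; Lindqvist 468,389.19; Orozco 117,097.30; Nwosu 819,681.08; Kowalski 585,486.49.
Rounded to nearest $1: Becker $175,646; Lindqvist $468,389; Orozco $117,097; Nwosu $819,681; Kowalski $585,486. Sum = $2,166,299.
Difference $2,166,300 − $2,166,299 = +$1 applied to largest profit-interest units (Nwosu): Nwosu becomes $819,682.

Becker: $175,646 | Lindqvist: $468,389 | Orozco: $117,097 | Nwosu: $819,682 | Kowalski: $585,486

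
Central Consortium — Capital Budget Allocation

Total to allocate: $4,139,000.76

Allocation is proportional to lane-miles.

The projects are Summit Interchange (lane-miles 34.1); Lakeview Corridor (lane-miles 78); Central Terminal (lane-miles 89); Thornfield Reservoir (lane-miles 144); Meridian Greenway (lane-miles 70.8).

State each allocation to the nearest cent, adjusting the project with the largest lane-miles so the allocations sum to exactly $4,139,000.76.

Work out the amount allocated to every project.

Total lane-miles = 34.1 + 78 + 89 + 144 + 70.8 = 415.9.
Proportional shares: Summit Interchange 339,360.24505; Lakeview Corridor 776,249.2409; Central Terminal 885,720.2877; Thornfield Reservoir 1,433,075.5216; Meridian Greenway 704,595.4648.
At nearest cent: Summit Interchange $339,360.25; Lakeview Corridor $776,249.24; Central Terminal $885,720.29; Thornfield Reservoir $1,433,075.52; Meridian Greenway $704,595.46. Sum = $4,139,000.76.
Sum already equals the total — no adjustment.

Summit Interchange: $339,360.25 | Lakeview Corridor: $776,249.24 | Central Terminal: $885,720.29 | Thornfield Reservoir: $1,433,075.52 | Meridian Greenway: $704,595.46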